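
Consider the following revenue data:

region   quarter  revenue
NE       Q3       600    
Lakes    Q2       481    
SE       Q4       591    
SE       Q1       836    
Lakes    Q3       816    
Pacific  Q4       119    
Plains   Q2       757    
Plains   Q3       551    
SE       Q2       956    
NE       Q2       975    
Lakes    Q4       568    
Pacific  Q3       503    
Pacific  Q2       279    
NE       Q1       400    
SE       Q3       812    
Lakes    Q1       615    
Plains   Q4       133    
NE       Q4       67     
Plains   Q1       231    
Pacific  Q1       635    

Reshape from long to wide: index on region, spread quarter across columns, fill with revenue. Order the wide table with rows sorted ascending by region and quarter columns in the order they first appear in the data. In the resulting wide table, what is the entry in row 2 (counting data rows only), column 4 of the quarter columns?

With rows sorted ascending by region, row 2 is region=NE. quarter columns in first-appearance order: Q3, Q2, Q4, Q1; column 4 is Q1.
Long rows with region=NE, quarter=Q1: revenue = 400.

400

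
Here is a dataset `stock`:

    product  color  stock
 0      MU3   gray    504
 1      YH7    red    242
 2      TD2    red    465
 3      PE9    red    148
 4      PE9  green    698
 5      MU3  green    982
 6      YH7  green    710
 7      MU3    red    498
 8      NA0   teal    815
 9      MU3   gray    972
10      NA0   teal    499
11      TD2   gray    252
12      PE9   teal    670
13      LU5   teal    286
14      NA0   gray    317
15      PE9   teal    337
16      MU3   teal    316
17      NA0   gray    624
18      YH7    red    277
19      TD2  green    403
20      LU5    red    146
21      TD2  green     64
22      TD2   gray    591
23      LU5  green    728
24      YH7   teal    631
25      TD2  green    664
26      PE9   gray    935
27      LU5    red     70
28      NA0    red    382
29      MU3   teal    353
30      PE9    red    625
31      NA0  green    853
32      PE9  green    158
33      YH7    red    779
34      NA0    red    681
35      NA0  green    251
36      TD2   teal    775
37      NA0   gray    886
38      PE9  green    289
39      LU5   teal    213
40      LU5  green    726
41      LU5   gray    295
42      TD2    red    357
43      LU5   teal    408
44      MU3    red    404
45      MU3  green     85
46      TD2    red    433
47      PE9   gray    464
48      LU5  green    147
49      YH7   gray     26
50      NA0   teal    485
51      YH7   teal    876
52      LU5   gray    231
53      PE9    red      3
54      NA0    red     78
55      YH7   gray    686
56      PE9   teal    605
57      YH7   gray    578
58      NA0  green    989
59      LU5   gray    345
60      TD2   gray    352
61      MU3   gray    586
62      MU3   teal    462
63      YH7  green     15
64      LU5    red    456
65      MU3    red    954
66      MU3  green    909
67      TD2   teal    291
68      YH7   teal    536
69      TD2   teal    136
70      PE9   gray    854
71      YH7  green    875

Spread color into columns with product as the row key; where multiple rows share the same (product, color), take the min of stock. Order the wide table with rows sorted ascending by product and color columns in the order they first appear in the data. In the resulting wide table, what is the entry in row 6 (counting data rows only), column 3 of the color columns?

With rows sorted ascending by product, row 6 is product=YH7. color columns in first-appearance order: gray, red, green, teal; column 3 is green.
Long rows with product=YH7, color=green: min(710, 15, 875) = 15.

15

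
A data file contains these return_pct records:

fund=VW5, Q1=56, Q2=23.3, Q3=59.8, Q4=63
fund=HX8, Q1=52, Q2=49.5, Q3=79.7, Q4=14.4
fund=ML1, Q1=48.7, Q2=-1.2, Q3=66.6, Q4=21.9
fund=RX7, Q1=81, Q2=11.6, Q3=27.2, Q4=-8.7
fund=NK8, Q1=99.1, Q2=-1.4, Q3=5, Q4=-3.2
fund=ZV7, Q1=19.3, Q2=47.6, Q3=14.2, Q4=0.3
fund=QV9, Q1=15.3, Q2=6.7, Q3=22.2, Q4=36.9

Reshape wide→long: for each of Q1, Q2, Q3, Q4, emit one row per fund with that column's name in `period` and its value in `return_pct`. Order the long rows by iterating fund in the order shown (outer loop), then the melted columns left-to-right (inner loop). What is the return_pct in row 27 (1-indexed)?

22.2

28 rows total (7 × 4). Row 27: index ⌊(27-1)/4⌋ = 6 into fund → QV9; (27-1) mod 4 = 2 into the melted columns → Q3.
So row 27 is (QV9, Q3, 22.2); return_pct = 22.2.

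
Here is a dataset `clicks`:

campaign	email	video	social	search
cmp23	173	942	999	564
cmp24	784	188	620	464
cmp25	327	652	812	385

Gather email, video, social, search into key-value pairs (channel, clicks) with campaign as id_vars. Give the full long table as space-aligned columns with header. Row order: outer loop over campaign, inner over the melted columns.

campaign  channel  clicks
cmp23     email    173   
cmp23     video    942   
cmp23     social   999   
cmp23     search   564   
cmp24     email    784   
cmp24     video    188   
cmp24     social   620   
cmp24     search   464   
cmp25     email    327   
cmp25     video    652   
cmp25     social   812   
cmp25     search   385   

Each (campaign, column) pair becomes one row: 3 × 4 = 12 rows.
For example, (cmp23, email) → clicks=173.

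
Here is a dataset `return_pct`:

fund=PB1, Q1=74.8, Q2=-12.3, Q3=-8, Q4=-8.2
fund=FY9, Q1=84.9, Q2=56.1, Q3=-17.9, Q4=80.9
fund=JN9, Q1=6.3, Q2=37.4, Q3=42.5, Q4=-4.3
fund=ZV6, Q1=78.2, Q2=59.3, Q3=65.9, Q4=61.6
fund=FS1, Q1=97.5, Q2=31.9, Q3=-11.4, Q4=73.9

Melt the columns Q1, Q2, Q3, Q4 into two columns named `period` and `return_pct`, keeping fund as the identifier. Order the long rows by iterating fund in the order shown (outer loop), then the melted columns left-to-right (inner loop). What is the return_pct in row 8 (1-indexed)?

20 rows total (5 × 4). Row 8: index ⌊(8-1)/4⌋ = 1 into fund → FY9; (8-1) mod 4 = 3 into the melted columns → Q4.
So row 8 is (FY9, Q4, 80.9); return_pct = 80.9.

80.9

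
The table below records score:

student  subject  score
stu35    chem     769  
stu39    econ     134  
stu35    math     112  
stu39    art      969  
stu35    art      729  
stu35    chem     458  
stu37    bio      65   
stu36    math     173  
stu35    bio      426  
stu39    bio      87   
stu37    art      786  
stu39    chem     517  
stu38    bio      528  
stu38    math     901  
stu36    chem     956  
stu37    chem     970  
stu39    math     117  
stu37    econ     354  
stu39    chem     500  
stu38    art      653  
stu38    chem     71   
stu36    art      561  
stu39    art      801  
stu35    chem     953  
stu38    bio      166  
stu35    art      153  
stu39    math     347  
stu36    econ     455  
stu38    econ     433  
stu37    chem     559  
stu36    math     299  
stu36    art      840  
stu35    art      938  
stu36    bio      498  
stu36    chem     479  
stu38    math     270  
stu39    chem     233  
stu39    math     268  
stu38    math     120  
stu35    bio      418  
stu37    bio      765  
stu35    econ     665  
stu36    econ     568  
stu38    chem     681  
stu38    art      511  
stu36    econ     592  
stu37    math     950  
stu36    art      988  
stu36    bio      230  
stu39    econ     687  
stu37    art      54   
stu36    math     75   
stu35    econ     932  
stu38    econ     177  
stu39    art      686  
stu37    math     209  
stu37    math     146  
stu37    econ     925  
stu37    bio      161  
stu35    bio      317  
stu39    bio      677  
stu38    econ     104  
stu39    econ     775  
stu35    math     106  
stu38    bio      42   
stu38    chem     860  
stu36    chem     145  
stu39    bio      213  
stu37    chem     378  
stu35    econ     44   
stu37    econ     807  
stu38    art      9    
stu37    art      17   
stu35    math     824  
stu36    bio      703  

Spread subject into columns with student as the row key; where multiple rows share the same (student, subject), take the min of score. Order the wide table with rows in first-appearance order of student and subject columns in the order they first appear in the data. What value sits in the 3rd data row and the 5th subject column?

With rows in first-appearance order of student, row 3 is student=stu37. subject columns in first-appearance order: chem, econ, math, art, bio; column 5 is bio.
Long rows with student=stu37, subject=bio: min(65, 765, 161) = 65.

65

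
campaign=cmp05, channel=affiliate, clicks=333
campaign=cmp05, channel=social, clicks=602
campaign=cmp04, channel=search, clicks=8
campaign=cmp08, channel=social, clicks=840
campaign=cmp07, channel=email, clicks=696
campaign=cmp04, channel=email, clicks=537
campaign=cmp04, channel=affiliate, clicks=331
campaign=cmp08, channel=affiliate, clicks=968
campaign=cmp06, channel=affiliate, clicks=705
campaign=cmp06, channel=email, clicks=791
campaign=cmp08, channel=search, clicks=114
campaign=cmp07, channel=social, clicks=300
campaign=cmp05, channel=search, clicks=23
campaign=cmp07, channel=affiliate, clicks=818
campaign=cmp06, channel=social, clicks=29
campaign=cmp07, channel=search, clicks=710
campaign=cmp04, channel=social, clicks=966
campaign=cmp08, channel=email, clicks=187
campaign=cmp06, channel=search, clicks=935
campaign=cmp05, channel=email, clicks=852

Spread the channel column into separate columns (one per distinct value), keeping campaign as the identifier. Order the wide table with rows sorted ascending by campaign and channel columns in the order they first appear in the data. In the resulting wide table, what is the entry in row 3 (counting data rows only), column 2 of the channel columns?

29

With rows sorted ascending by campaign, row 3 is campaign=cmp06. channel columns in first-appearance order: affiliate, social, search, email; column 2 is social.
Long rows with campaign=cmp06, channel=social: clicks = 29.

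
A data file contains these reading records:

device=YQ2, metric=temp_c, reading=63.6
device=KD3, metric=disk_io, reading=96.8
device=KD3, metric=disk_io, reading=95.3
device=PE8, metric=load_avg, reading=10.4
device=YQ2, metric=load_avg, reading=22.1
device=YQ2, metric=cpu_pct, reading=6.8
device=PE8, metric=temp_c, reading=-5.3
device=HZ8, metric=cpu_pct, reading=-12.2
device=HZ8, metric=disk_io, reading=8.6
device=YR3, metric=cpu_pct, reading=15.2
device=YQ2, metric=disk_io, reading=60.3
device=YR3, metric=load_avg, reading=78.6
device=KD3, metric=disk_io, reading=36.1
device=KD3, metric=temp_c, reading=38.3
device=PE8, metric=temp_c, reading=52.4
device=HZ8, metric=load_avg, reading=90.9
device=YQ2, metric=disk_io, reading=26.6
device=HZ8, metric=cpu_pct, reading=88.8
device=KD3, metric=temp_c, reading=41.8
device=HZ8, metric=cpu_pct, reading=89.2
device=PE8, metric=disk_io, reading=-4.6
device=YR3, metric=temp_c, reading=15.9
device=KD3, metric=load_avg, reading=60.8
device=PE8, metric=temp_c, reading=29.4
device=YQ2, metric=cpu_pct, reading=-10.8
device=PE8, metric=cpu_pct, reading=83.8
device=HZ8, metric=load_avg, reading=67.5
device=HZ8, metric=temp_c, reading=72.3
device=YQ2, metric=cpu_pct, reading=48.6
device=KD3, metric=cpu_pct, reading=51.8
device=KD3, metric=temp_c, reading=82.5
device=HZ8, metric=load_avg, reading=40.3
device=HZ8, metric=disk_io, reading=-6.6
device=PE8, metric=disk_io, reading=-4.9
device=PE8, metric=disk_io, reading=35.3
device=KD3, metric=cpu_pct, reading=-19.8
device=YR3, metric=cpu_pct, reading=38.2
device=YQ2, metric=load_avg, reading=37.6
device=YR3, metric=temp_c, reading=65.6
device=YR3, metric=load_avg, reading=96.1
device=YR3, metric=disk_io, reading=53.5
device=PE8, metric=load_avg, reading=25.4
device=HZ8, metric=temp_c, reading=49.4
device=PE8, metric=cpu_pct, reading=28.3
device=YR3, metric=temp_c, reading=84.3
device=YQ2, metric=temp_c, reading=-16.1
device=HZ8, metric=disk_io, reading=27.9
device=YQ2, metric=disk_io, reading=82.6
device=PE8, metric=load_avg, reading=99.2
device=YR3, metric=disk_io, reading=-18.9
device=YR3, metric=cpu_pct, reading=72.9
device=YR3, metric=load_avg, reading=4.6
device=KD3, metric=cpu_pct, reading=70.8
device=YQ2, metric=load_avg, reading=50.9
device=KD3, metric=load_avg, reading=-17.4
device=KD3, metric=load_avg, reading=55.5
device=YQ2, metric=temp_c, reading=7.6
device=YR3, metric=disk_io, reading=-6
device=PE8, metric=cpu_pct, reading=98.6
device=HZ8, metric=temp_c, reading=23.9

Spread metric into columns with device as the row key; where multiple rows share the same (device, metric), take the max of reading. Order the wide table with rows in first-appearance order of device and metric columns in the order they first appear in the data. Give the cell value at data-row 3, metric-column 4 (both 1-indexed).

98.6

With rows in first-appearance order of device, row 3 is device=PE8. metric columns in first-appearance order: temp_c, disk_io, load_avg, cpu_pct; column 4 is cpu_pct.
Long rows with device=PE8, metric=cpu_pct: max(83.8, 28.3, 98.6) = 98.6.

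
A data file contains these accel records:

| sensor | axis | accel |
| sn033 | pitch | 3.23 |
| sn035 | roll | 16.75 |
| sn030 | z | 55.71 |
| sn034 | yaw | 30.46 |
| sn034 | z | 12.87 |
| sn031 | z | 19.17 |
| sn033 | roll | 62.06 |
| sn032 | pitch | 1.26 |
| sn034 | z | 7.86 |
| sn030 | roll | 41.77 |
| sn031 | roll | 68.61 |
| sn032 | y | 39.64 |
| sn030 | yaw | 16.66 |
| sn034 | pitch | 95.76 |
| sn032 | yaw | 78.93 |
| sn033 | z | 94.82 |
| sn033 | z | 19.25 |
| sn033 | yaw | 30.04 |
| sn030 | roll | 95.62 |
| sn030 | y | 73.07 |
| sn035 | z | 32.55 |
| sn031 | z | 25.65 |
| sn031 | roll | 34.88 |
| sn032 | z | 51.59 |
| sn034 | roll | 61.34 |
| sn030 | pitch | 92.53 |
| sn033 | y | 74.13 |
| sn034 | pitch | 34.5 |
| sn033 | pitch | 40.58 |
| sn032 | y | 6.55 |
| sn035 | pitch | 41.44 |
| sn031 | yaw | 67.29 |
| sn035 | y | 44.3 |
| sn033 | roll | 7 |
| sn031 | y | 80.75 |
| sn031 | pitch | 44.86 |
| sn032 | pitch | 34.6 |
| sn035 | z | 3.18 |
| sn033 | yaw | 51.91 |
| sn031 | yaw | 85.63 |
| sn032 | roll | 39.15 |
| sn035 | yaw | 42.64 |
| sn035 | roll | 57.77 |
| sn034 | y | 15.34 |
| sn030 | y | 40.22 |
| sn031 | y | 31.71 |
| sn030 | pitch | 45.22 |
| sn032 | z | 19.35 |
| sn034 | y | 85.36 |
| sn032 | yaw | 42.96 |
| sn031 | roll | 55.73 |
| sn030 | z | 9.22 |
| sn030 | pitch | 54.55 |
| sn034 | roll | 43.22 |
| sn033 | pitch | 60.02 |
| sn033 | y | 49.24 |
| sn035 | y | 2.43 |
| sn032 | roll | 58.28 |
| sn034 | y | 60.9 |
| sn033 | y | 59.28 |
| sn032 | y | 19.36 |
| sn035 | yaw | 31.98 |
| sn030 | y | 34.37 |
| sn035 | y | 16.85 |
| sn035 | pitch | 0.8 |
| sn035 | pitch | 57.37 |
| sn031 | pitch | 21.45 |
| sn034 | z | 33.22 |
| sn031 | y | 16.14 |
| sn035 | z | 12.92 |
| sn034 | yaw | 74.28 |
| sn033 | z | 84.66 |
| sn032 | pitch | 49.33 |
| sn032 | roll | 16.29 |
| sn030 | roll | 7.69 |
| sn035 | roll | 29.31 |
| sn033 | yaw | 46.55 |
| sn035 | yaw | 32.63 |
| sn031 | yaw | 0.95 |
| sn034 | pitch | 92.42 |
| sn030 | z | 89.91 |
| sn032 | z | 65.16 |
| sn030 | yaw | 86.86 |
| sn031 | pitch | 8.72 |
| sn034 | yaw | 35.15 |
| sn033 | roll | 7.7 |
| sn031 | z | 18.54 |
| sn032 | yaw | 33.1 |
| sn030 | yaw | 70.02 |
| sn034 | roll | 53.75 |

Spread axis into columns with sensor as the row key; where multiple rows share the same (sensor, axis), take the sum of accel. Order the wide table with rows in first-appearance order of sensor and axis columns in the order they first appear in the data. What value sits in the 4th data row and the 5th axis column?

With rows in first-appearance order of sensor, row 4 is sensor=sn034. axis columns in first-appearance order: pitch, roll, z, yaw, y; column 5 is y.
Long rows with sensor=sn034, axis=y: 15.34 + 85.36 + 60.9 = 161.60.

161.60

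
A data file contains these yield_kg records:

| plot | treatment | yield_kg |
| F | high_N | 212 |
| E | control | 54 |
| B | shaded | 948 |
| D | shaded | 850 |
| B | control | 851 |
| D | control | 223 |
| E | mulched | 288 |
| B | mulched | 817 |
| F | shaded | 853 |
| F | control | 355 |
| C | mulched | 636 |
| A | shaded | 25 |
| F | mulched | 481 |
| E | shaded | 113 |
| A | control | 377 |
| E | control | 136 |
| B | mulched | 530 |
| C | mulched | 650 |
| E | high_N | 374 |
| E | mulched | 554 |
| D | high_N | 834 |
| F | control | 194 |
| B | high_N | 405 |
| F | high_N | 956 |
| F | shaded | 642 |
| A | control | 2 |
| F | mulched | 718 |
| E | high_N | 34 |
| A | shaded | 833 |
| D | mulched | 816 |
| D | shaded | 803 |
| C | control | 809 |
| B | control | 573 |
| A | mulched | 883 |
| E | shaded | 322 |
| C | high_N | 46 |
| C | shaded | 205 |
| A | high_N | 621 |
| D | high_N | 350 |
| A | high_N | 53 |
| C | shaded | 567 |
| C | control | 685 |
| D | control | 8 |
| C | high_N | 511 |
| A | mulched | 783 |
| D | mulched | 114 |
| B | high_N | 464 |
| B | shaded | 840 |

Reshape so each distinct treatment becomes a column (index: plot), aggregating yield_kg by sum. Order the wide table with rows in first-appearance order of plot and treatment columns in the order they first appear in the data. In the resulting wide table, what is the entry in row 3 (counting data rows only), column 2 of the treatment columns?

1424

With rows in first-appearance order of plot, row 3 is plot=B. treatment columns in first-appearance order: high_N, control, shaded, mulched; column 2 is control.
Long rows with plot=B, treatment=control: 851 + 573 = 1424.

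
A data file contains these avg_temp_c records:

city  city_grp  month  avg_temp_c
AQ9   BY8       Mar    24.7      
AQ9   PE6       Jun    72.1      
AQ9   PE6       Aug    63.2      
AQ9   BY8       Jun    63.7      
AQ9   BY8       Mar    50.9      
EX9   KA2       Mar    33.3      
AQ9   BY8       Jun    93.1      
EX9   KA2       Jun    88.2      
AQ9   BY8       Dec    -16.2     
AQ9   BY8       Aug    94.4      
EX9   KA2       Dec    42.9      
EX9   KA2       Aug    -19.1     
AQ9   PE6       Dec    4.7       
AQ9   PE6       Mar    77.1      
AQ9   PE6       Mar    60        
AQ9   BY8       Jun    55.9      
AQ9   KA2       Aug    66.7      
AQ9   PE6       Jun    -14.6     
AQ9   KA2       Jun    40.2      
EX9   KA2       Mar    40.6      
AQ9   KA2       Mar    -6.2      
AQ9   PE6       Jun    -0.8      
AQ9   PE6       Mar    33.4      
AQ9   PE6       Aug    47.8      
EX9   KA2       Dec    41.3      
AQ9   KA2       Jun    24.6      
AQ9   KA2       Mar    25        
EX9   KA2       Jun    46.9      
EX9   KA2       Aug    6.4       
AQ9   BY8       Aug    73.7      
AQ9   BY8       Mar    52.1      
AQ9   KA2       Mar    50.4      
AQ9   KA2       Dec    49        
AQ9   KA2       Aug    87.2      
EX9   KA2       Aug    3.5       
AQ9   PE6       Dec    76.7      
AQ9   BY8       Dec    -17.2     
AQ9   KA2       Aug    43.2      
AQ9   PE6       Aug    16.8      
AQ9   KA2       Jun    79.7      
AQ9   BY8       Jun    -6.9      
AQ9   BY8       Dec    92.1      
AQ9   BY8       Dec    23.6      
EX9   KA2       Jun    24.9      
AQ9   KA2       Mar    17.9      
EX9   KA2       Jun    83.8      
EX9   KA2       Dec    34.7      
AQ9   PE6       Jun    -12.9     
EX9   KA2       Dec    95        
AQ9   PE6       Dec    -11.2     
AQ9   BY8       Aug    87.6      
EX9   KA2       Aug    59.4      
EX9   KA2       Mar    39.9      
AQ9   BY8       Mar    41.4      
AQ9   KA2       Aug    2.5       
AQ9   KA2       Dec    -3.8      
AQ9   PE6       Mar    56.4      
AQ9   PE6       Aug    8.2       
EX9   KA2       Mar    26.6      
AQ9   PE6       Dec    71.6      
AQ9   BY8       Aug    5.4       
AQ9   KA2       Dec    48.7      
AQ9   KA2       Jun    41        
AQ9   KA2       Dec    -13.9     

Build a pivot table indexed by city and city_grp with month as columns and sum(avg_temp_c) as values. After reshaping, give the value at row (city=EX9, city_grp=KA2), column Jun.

Rows with city=EX9, city_grp=KA2 and month=Jun: avg_temp_c values are 88.2, 46.9, 24.9, 83.8.
88.2 + 46.9 + 24.9 + 83.8 = 243.8.

243.8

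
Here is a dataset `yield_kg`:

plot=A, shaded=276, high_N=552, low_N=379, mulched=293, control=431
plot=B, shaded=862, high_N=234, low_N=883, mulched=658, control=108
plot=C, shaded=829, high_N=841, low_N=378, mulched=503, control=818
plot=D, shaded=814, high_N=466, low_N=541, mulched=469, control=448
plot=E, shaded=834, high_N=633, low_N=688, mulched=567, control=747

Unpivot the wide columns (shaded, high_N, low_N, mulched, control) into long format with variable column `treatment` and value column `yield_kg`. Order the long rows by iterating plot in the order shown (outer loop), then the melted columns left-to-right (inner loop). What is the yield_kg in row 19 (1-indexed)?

25 rows total (5 × 5). Row 19: index ⌊(19-1)/5⌋ = 3 into plot → D; (19-1) mod 5 = 3 into the melted columns → mulched.
So row 19 is (D, mulched, 469); yield_kg = 469.

469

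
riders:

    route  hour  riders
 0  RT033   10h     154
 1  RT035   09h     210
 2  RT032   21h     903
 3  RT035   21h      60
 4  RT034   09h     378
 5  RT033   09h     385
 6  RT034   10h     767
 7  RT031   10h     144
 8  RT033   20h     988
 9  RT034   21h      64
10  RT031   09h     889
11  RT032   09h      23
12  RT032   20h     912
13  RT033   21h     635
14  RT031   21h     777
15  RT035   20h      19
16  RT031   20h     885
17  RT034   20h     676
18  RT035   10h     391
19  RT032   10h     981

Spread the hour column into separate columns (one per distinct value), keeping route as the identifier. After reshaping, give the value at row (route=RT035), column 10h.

Wide layout: rows indexed by route, columns are the 4 distinct hour values (10h, 09h, 21h, 20h).
Cell (route=RT035, hour=10h) draws from the long row where route=RT035 and hour=10h, which has riders=391.

391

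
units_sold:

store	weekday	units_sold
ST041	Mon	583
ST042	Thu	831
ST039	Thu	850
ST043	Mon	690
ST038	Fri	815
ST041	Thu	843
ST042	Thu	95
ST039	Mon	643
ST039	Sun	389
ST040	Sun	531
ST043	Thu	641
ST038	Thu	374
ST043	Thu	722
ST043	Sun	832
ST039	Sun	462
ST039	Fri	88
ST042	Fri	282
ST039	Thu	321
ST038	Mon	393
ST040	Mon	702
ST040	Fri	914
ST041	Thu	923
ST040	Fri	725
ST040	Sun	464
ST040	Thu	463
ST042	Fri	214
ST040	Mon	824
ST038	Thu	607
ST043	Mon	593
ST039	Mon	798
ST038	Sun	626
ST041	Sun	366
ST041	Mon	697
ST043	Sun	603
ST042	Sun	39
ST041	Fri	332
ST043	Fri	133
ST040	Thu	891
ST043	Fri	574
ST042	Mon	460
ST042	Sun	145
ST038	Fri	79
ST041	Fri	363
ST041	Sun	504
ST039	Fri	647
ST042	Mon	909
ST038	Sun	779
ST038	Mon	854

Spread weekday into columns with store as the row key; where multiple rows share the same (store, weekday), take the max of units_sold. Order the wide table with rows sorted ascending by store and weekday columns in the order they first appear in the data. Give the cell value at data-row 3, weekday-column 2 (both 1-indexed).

891

With rows sorted ascending by store, row 3 is store=ST040. weekday columns in first-appearance order: Mon, Thu, Fri, Sun; column 2 is Thu.
Long rows with store=ST040, weekday=Thu: max(463, 891) = 891.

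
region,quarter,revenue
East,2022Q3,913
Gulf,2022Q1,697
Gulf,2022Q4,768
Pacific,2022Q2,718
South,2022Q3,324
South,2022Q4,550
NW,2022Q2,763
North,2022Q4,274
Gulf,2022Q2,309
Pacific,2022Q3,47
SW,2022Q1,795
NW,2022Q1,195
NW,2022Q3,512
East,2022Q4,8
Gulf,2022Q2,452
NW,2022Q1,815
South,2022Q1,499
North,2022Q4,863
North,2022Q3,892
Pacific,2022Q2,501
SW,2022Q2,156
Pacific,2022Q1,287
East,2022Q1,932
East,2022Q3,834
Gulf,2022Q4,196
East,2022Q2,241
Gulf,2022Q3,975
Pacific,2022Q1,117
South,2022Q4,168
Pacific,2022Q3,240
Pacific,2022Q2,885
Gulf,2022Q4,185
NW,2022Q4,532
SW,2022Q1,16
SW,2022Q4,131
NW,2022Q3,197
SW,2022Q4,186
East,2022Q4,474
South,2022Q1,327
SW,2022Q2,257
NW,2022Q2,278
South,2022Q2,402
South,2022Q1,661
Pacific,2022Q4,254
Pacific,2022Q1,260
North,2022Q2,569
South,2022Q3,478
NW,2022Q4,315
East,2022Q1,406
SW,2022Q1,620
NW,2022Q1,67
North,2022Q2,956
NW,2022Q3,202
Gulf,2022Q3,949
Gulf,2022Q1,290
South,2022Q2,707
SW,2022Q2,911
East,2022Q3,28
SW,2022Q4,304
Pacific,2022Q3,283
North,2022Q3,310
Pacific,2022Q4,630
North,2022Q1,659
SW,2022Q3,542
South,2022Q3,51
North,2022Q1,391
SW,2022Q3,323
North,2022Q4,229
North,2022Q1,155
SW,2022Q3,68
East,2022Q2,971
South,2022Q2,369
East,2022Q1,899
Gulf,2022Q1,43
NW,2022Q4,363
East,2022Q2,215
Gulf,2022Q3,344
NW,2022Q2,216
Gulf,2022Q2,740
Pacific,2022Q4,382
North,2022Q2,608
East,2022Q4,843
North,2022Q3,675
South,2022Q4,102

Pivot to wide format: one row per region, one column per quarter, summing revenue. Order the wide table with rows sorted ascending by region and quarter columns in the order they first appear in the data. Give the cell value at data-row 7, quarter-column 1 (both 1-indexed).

With rows sorted ascending by region, row 7 is region=South. quarter columns in first-appearance order: 2022Q3, 2022Q1, 2022Q4, 2022Q2; column 1 is 2022Q3.
Long rows with region=South, quarter=2022Q3: 324 + 478 + 51 = 853.

853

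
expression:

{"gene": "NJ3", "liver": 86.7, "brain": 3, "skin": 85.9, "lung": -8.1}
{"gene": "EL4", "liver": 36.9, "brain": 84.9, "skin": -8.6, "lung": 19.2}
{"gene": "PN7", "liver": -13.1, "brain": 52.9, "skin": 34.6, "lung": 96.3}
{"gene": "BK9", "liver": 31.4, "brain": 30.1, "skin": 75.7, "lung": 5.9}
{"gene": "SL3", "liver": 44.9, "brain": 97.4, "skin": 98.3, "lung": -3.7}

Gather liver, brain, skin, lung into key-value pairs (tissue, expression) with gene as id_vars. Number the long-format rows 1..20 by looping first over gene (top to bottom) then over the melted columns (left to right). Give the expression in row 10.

52.9

20 rows total (5 × 4). Row 10: index ⌊(10-1)/4⌋ = 2 into gene → PN7; (10-1) mod 4 = 1 into the melted columns → brain.
So row 10 is (PN7, brain, 52.9); expression = 52.9.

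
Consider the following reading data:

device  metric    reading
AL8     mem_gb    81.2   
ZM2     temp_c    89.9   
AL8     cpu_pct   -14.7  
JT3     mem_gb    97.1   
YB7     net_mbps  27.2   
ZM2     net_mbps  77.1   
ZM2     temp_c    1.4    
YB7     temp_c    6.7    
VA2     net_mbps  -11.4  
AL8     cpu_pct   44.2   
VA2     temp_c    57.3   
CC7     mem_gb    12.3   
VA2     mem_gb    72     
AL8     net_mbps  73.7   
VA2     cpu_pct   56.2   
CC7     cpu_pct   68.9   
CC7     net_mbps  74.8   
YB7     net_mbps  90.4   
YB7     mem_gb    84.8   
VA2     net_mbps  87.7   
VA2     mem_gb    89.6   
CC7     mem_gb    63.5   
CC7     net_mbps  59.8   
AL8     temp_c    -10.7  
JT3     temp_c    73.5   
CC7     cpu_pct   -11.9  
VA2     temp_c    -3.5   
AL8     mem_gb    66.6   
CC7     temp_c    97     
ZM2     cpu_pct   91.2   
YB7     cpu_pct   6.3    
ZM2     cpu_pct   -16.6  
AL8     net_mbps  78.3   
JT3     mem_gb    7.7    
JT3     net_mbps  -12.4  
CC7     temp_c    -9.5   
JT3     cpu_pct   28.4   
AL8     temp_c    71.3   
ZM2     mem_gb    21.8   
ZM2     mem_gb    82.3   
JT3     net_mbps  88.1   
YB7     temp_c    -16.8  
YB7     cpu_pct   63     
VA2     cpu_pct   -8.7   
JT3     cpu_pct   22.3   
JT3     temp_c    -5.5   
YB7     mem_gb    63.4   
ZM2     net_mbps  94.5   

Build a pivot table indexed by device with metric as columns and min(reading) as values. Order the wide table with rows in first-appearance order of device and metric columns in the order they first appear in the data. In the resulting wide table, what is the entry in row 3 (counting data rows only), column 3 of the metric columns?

22.3

With rows in first-appearance order of device, row 3 is device=JT3. metric columns in first-appearance order: mem_gb, temp_c, cpu_pct, net_mbps; column 3 is cpu_pct.
Long rows with device=JT3, metric=cpu_pct: min(28.4, 22.3) = 22.3.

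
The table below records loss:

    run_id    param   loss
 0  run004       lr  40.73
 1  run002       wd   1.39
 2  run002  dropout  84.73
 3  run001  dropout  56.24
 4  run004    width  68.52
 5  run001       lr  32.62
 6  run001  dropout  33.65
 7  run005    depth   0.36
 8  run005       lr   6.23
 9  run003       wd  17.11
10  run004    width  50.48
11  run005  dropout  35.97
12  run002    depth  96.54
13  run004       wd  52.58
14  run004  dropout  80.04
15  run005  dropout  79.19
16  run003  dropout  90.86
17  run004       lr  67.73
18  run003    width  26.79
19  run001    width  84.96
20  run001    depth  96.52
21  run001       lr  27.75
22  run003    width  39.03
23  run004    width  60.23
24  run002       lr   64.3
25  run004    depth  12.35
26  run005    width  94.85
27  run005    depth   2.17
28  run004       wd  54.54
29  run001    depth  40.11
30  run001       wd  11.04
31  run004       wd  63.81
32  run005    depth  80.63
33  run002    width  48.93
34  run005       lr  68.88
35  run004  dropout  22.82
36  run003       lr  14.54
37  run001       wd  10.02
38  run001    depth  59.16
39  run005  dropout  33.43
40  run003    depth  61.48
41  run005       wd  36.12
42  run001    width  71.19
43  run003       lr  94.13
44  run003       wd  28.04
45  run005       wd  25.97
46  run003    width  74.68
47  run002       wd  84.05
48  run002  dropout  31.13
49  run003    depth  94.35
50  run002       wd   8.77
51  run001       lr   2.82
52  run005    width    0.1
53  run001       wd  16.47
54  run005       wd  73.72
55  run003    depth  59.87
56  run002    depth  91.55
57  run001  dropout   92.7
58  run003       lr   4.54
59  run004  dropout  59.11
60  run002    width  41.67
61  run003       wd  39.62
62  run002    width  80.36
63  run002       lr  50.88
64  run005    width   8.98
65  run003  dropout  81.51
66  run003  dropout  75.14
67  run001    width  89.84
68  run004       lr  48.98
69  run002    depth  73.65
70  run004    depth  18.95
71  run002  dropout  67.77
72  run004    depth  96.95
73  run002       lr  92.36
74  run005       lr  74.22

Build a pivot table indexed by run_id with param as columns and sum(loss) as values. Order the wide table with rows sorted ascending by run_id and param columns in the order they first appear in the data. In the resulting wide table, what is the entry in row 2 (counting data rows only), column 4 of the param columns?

170.96

With rows sorted ascending by run_id, row 2 is run_id=run002. param columns in first-appearance order: lr, wd, dropout, width, depth; column 4 is width.
Long rows with run_id=run002, param=width: 48.93 + 41.67 + 80.36 = 170.96.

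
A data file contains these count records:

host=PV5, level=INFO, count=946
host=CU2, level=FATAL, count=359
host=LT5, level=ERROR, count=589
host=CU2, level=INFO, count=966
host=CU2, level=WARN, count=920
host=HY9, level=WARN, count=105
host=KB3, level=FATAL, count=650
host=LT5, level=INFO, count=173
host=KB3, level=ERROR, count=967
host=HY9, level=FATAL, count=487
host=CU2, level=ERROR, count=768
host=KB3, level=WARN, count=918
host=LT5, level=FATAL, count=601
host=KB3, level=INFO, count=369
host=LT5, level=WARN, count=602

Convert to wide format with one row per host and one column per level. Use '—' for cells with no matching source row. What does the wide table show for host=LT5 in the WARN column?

602

The long row with host=LT5, level=WARN has count=602.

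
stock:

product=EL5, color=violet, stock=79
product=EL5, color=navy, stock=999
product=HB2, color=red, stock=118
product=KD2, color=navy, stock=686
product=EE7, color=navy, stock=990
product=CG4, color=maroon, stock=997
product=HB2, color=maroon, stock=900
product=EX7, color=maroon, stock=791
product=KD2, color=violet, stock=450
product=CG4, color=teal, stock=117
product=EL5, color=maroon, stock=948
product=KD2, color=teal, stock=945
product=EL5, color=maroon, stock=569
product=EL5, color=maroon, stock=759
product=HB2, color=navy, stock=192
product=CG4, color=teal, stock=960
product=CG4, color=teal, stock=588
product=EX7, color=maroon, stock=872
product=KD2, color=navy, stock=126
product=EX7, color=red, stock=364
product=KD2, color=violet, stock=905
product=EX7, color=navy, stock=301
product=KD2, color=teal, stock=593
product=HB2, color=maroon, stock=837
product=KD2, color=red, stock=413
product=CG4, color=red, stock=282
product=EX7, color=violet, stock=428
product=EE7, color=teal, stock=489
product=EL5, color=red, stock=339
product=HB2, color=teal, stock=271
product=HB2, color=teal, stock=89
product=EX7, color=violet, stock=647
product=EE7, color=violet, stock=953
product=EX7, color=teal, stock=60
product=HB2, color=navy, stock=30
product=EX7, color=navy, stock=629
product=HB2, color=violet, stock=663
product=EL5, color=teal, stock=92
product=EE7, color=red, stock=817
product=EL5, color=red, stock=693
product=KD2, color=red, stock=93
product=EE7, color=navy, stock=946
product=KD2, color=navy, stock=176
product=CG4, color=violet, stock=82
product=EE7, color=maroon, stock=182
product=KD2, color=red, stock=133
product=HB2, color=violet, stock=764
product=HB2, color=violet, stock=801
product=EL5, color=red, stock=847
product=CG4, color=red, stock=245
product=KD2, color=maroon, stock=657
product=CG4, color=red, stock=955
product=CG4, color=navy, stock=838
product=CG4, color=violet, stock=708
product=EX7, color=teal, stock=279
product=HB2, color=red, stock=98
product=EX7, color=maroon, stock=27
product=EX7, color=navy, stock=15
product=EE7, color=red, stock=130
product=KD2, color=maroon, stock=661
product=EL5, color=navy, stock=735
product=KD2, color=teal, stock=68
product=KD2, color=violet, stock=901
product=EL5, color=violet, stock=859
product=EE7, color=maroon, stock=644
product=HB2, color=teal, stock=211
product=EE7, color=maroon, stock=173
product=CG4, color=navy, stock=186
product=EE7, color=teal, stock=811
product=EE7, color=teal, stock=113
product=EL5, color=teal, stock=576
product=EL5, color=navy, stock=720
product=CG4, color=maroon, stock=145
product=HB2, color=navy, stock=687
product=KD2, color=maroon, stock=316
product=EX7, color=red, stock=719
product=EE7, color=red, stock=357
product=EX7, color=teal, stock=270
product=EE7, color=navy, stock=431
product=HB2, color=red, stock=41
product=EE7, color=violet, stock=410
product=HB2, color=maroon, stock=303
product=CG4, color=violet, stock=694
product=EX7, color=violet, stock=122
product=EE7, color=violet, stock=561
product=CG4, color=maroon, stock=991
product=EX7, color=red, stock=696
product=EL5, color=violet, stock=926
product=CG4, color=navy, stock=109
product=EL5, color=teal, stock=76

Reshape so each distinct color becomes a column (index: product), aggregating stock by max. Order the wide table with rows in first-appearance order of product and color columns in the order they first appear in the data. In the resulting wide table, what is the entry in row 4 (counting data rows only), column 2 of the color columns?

With rows in first-appearance order of product, row 4 is product=EE7. color columns in first-appearance order: violet, navy, red, maroon, teal; column 2 is navy.
Long rows with product=EE7, color=navy: max(990, 946, 431) = 990.

990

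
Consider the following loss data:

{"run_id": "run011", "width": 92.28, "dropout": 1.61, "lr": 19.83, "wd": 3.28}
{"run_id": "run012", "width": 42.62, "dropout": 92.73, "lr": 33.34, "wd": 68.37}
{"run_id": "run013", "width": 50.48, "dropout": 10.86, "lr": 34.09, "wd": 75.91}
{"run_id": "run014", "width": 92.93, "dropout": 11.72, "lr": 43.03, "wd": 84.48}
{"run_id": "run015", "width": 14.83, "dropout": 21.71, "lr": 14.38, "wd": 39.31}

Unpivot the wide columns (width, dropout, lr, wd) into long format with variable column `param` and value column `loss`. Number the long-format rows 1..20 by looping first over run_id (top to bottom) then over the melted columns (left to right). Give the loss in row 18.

21.71

20 rows total (5 × 4). Row 18: index ⌊(18-1)/4⌋ = 4 into run_id → run015; (18-1) mod 4 = 1 into the melted columns → dropout.
So row 18 is (run015, dropout, 21.71); loss = 21.71.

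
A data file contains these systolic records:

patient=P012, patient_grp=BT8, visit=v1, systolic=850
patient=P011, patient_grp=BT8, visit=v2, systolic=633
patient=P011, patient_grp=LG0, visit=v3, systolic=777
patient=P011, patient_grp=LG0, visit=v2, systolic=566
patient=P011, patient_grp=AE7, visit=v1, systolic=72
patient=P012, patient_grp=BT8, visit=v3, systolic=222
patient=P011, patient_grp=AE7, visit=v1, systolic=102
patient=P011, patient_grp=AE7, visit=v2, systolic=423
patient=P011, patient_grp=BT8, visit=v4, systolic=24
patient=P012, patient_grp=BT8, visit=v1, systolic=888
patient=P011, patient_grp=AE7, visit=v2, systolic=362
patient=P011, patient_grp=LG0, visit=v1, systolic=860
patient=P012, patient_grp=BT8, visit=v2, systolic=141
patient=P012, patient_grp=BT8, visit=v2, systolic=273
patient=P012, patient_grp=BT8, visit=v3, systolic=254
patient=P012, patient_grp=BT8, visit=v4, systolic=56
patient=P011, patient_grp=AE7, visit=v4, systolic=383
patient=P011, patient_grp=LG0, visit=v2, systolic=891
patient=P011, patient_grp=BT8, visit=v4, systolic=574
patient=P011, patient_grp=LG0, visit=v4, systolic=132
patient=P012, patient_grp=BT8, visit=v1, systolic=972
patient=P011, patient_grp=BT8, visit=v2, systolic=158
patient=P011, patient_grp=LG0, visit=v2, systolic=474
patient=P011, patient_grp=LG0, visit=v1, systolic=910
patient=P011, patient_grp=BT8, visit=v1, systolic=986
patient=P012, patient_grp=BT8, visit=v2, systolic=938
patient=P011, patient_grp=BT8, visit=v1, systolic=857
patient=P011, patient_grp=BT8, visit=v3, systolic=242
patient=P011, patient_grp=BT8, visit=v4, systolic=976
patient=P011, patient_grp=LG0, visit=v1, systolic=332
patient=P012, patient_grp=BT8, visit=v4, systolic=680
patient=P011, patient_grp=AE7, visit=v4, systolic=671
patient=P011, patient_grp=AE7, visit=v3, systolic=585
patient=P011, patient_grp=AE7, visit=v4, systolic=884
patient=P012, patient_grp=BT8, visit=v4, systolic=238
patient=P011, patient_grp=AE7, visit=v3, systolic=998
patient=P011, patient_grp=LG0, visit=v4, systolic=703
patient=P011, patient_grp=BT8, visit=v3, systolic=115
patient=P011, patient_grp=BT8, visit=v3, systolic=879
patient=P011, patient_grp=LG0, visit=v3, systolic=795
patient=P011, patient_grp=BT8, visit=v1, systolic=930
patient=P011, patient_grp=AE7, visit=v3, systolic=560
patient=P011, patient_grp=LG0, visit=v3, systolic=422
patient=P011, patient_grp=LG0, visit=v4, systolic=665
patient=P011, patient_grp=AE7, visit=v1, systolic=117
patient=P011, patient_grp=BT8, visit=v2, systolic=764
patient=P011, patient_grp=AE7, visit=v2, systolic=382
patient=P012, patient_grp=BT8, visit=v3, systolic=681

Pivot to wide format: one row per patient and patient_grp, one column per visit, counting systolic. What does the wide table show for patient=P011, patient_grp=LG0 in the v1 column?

3

Rows with patient=P011, patient_grp=LG0 and visit=v1: systolic values are 860, 910, 332.
3 rows match — count = 3.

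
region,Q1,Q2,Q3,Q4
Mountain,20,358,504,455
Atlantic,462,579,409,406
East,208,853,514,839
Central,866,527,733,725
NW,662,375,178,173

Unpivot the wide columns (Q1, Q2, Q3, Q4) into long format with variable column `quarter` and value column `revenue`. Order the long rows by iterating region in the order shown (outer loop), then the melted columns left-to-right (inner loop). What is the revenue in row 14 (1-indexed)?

20 rows total (5 × 4). Row 14: index ⌊(14-1)/4⌋ = 3 into region → Central; (14-1) mod 4 = 1 into the melted columns → Q2.
So row 14 is (Central, Q2, 527); revenue = 527.

527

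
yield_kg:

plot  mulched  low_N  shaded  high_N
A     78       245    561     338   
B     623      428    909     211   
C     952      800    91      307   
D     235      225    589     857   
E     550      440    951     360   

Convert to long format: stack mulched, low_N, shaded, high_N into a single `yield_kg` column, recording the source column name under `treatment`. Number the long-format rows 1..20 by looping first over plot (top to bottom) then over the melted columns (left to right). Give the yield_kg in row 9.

20 rows total (5 × 4). Row 9: index ⌊(9-1)/4⌋ = 2 into plot → C; (9-1) mod 4 = 0 into the melted columns → mulched.
So row 9 is (C, mulched, 952); yield_kg = 952.

952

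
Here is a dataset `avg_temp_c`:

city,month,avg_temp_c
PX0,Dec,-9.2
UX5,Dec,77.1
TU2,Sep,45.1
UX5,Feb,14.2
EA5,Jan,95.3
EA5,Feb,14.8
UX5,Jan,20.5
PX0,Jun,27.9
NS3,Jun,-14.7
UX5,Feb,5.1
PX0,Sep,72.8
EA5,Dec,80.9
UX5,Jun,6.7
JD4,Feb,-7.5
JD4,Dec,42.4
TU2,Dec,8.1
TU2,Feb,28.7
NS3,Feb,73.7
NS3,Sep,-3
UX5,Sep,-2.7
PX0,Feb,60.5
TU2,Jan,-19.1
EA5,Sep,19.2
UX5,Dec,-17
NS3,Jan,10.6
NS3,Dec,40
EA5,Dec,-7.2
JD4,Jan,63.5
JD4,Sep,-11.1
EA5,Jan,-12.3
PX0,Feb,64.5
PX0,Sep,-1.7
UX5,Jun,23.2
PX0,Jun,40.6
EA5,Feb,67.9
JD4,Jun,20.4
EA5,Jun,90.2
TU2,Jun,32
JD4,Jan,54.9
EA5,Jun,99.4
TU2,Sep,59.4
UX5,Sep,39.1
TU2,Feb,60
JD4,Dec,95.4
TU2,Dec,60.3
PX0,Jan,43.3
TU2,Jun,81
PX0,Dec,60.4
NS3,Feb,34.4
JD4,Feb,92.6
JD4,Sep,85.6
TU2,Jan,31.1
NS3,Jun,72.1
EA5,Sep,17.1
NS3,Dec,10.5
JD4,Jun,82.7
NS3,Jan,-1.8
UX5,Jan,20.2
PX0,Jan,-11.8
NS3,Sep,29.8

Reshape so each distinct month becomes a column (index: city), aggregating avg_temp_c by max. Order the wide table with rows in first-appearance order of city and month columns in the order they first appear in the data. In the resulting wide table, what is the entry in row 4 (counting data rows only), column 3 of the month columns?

With rows in first-appearance order of city, row 4 is city=EA5. month columns in first-appearance order: Dec, Sep, Feb, Jan, Jun; column 3 is Feb.
Long rows with city=EA5, month=Feb: max(14.8, 67.9) = 67.9.

67.9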